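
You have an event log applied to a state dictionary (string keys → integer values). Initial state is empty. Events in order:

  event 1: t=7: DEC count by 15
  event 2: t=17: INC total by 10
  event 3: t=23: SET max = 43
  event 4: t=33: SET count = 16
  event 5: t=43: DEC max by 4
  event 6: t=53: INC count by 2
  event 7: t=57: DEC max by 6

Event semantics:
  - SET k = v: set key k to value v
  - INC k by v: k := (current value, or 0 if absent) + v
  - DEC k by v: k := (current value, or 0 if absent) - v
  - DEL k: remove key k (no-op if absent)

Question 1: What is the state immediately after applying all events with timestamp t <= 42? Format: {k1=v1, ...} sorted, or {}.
Answer: {count=16, max=43, total=10}

Derivation:
Apply events with t <= 42 (4 events):
  after event 1 (t=7: DEC count by 15): {count=-15}
  after event 2 (t=17: INC total by 10): {count=-15, total=10}
  after event 3 (t=23: SET max = 43): {count=-15, max=43, total=10}
  after event 4 (t=33: SET count = 16): {count=16, max=43, total=10}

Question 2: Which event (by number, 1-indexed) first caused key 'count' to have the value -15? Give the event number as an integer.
Answer: 1

Derivation:
Looking for first event where count becomes -15:
  event 1: count (absent) -> -15  <-- first match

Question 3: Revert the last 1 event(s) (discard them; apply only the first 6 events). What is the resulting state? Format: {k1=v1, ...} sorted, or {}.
Keep first 6 events (discard last 1):
  after event 1 (t=7: DEC count by 15): {count=-15}
  after event 2 (t=17: INC total by 10): {count=-15, total=10}
  after event 3 (t=23: SET max = 43): {count=-15, max=43, total=10}
  after event 4 (t=33: SET count = 16): {count=16, max=43, total=10}
  after event 5 (t=43: DEC max by 4): {count=16, max=39, total=10}
  after event 6 (t=53: INC count by 2): {count=18, max=39, total=10}

Answer: {count=18, max=39, total=10}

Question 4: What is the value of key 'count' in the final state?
Answer: 18

Derivation:
Track key 'count' through all 7 events:
  event 1 (t=7: DEC count by 15): count (absent) -> -15
  event 2 (t=17: INC total by 10): count unchanged
  event 3 (t=23: SET max = 43): count unchanged
  event 4 (t=33: SET count = 16): count -15 -> 16
  event 5 (t=43: DEC max by 4): count unchanged
  event 6 (t=53: INC count by 2): count 16 -> 18
  event 7 (t=57: DEC max by 6): count unchanged
Final: count = 18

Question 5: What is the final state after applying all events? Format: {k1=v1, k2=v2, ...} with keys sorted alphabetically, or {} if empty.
Answer: {count=18, max=33, total=10}

Derivation:
  after event 1 (t=7: DEC count by 15): {count=-15}
  after event 2 (t=17: INC total by 10): {count=-15, total=10}
  after event 3 (t=23: SET max = 43): {count=-15, max=43, total=10}
  after event 4 (t=33: SET count = 16): {count=16, max=43, total=10}
  after event 5 (t=43: DEC max by 4): {count=16, max=39, total=10}
  after event 6 (t=53: INC count by 2): {count=18, max=39, total=10}
  after event 7 (t=57: DEC max by 6): {count=18, max=33, total=10}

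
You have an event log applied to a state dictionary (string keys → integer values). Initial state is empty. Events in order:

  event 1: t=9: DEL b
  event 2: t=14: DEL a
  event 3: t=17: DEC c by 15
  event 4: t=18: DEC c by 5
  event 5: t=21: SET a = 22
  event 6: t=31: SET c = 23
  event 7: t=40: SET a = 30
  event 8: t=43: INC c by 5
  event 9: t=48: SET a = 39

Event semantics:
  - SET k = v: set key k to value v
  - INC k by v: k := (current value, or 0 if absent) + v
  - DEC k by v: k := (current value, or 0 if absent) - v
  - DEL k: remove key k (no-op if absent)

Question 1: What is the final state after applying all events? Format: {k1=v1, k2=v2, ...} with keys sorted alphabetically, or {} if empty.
Answer: {a=39, c=28}

Derivation:
  after event 1 (t=9: DEL b): {}
  after event 2 (t=14: DEL a): {}
  after event 3 (t=17: DEC c by 15): {c=-15}
  after event 4 (t=18: DEC c by 5): {c=-20}
  after event 5 (t=21: SET a = 22): {a=22, c=-20}
  after event 6 (t=31: SET c = 23): {a=22, c=23}
  after event 7 (t=40: SET a = 30): {a=30, c=23}
  after event 8 (t=43: INC c by 5): {a=30, c=28}
  after event 9 (t=48: SET a = 39): {a=39, c=28}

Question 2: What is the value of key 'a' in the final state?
Track key 'a' through all 9 events:
  event 1 (t=9: DEL b): a unchanged
  event 2 (t=14: DEL a): a (absent) -> (absent)
  event 3 (t=17: DEC c by 15): a unchanged
  event 4 (t=18: DEC c by 5): a unchanged
  event 5 (t=21: SET a = 22): a (absent) -> 22
  event 6 (t=31: SET c = 23): a unchanged
  event 7 (t=40: SET a = 30): a 22 -> 30
  event 8 (t=43: INC c by 5): a unchanged
  event 9 (t=48: SET a = 39): a 30 -> 39
Final: a = 39

Answer: 39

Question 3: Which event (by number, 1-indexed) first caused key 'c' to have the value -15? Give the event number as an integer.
Answer: 3

Derivation:
Looking for first event where c becomes -15:
  event 3: c (absent) -> -15  <-- first match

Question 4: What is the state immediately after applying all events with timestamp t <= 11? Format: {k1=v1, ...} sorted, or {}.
Answer: {}

Derivation:
Apply events with t <= 11 (1 events):
  after event 1 (t=9: DEL b): {}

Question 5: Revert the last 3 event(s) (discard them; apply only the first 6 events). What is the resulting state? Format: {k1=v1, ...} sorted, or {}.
Keep first 6 events (discard last 3):
  after event 1 (t=9: DEL b): {}
  after event 2 (t=14: DEL a): {}
  after event 3 (t=17: DEC c by 15): {c=-15}
  after event 4 (t=18: DEC c by 5): {c=-20}
  after event 5 (t=21: SET a = 22): {a=22, c=-20}
  after event 6 (t=31: SET c = 23): {a=22, c=23}

Answer: {a=22, c=23}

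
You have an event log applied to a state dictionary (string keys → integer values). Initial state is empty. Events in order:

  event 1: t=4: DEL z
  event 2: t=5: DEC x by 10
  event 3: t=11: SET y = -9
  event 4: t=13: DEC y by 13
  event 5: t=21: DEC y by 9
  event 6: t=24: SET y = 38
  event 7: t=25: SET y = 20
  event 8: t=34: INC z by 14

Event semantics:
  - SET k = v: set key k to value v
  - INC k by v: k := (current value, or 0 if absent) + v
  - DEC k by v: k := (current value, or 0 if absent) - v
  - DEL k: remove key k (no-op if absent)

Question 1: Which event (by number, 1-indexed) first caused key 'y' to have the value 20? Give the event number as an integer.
Looking for first event where y becomes 20:
  event 3: y = -9
  event 4: y = -22
  event 5: y = -31
  event 6: y = 38
  event 7: y 38 -> 20  <-- first match

Answer: 7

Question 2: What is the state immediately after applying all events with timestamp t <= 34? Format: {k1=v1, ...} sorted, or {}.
Answer: {x=-10, y=20, z=14}

Derivation:
Apply events with t <= 34 (8 events):
  after event 1 (t=4: DEL z): {}
  after event 2 (t=5: DEC x by 10): {x=-10}
  after event 3 (t=11: SET y = -9): {x=-10, y=-9}
  after event 4 (t=13: DEC y by 13): {x=-10, y=-22}
  after event 5 (t=21: DEC y by 9): {x=-10, y=-31}
  after event 6 (t=24: SET y = 38): {x=-10, y=38}
  after event 7 (t=25: SET y = 20): {x=-10, y=20}
  after event 8 (t=34: INC z by 14): {x=-10, y=20, z=14}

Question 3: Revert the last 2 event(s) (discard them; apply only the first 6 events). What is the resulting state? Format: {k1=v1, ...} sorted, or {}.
Keep first 6 events (discard last 2):
  after event 1 (t=4: DEL z): {}
  after event 2 (t=5: DEC x by 10): {x=-10}
  after event 3 (t=11: SET y = -9): {x=-10, y=-9}
  after event 4 (t=13: DEC y by 13): {x=-10, y=-22}
  after event 5 (t=21: DEC y by 9): {x=-10, y=-31}
  after event 6 (t=24: SET y = 38): {x=-10, y=38}

Answer: {x=-10, y=38}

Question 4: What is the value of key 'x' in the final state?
Answer: -10

Derivation:
Track key 'x' through all 8 events:
  event 1 (t=4: DEL z): x unchanged
  event 2 (t=5: DEC x by 10): x (absent) -> -10
  event 3 (t=11: SET y = -9): x unchanged
  event 4 (t=13: DEC y by 13): x unchanged
  event 5 (t=21: DEC y by 9): x unchanged
  event 6 (t=24: SET y = 38): x unchanged
  event 7 (t=25: SET y = 20): x unchanged
  event 8 (t=34: INC z by 14): x unchanged
Final: x = -10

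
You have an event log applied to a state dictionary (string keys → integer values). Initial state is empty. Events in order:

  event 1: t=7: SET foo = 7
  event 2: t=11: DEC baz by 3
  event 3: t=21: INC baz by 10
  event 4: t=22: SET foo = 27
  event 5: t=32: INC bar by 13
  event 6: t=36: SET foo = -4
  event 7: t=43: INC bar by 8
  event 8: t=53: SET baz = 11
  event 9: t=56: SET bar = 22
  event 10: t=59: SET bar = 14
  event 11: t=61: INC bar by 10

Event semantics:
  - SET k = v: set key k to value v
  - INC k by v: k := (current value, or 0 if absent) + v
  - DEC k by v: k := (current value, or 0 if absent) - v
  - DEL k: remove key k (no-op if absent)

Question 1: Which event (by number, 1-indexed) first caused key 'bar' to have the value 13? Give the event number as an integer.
Answer: 5

Derivation:
Looking for first event where bar becomes 13:
  event 5: bar (absent) -> 13  <-- first match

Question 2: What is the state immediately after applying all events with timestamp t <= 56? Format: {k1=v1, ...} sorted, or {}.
Answer: {bar=22, baz=11, foo=-4}

Derivation:
Apply events with t <= 56 (9 events):
  after event 1 (t=7: SET foo = 7): {foo=7}
  after event 2 (t=11: DEC baz by 3): {baz=-3, foo=7}
  after event 3 (t=21: INC baz by 10): {baz=7, foo=7}
  after event 4 (t=22: SET foo = 27): {baz=7, foo=27}
  after event 5 (t=32: INC bar by 13): {bar=13, baz=7, foo=27}
  after event 6 (t=36: SET foo = -4): {bar=13, baz=7, foo=-4}
  after event 7 (t=43: INC bar by 8): {bar=21, baz=7, foo=-4}
  after event 8 (t=53: SET baz = 11): {bar=21, baz=11, foo=-4}
  after event 9 (t=56: SET bar = 22): {bar=22, baz=11, foo=-4}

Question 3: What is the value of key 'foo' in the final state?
Track key 'foo' through all 11 events:
  event 1 (t=7: SET foo = 7): foo (absent) -> 7
  event 2 (t=11: DEC baz by 3): foo unchanged
  event 3 (t=21: INC baz by 10): foo unchanged
  event 4 (t=22: SET foo = 27): foo 7 -> 27
  event 5 (t=32: INC bar by 13): foo unchanged
  event 6 (t=36: SET foo = -4): foo 27 -> -4
  event 7 (t=43: INC bar by 8): foo unchanged
  event 8 (t=53: SET baz = 11): foo unchanged
  event 9 (t=56: SET bar = 22): foo unchanged
  event 10 (t=59: SET bar = 14): foo unchanged
  event 11 (t=61: INC bar by 10): foo unchanged
Final: foo = -4

Answer: -4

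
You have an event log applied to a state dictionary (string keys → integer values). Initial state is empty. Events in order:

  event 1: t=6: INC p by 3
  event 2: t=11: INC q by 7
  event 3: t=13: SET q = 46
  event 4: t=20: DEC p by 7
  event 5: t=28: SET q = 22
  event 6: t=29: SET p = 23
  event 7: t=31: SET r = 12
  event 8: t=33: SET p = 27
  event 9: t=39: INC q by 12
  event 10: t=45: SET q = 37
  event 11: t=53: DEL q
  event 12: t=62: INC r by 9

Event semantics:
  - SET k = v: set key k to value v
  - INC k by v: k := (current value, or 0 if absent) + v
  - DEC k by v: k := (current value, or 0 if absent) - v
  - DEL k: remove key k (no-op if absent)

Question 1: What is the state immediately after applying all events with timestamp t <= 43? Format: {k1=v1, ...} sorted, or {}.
Answer: {p=27, q=34, r=12}

Derivation:
Apply events with t <= 43 (9 events):
  after event 1 (t=6: INC p by 3): {p=3}
  after event 2 (t=11: INC q by 7): {p=3, q=7}
  after event 3 (t=13: SET q = 46): {p=3, q=46}
  after event 4 (t=20: DEC p by 7): {p=-4, q=46}
  after event 5 (t=28: SET q = 22): {p=-4, q=22}
  after event 6 (t=29: SET p = 23): {p=23, q=22}
  after event 7 (t=31: SET r = 12): {p=23, q=22, r=12}
  after event 8 (t=33: SET p = 27): {p=27, q=22, r=12}
  after event 9 (t=39: INC q by 12): {p=27, q=34, r=12}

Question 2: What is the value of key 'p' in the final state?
Answer: 27

Derivation:
Track key 'p' through all 12 events:
  event 1 (t=6: INC p by 3): p (absent) -> 3
  event 2 (t=11: INC q by 7): p unchanged
  event 3 (t=13: SET q = 46): p unchanged
  event 4 (t=20: DEC p by 7): p 3 -> -4
  event 5 (t=28: SET q = 22): p unchanged
  event 6 (t=29: SET p = 23): p -4 -> 23
  event 7 (t=31: SET r = 12): p unchanged
  event 8 (t=33: SET p = 27): p 23 -> 27
  event 9 (t=39: INC q by 12): p unchanged
  event 10 (t=45: SET q = 37): p unchanged
  event 11 (t=53: DEL q): p unchanged
  event 12 (t=62: INC r by 9): p unchanged
Final: p = 27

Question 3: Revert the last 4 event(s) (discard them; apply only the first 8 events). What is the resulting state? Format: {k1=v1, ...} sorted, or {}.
Keep first 8 events (discard last 4):
  after event 1 (t=6: INC p by 3): {p=3}
  after event 2 (t=11: INC q by 7): {p=3, q=7}
  after event 3 (t=13: SET q = 46): {p=3, q=46}
  after event 4 (t=20: DEC p by 7): {p=-4, q=46}
  after event 5 (t=28: SET q = 22): {p=-4, q=22}
  after event 6 (t=29: SET p = 23): {p=23, q=22}
  after event 7 (t=31: SET r = 12): {p=23, q=22, r=12}
  after event 8 (t=33: SET p = 27): {p=27, q=22, r=12}

Answer: {p=27, q=22, r=12}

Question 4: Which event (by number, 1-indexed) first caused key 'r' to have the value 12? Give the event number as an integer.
Looking for first event where r becomes 12:
  event 7: r (absent) -> 12  <-- first match

Answer: 7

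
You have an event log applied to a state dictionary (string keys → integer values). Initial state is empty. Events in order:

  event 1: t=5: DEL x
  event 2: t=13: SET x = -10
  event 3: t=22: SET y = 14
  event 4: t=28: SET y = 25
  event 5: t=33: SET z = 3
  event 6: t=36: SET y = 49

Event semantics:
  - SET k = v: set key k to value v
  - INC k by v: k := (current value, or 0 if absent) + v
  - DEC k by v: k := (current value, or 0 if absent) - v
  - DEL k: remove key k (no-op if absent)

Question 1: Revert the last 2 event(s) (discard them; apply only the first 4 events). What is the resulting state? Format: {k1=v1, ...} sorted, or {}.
Keep first 4 events (discard last 2):
  after event 1 (t=5: DEL x): {}
  after event 2 (t=13: SET x = -10): {x=-10}
  after event 3 (t=22: SET y = 14): {x=-10, y=14}
  after event 4 (t=28: SET y = 25): {x=-10, y=25}

Answer: {x=-10, y=25}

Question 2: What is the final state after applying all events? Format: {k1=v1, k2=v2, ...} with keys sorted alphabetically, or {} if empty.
  after event 1 (t=5: DEL x): {}
  after event 2 (t=13: SET x = -10): {x=-10}
  after event 3 (t=22: SET y = 14): {x=-10, y=14}
  after event 4 (t=28: SET y = 25): {x=-10, y=25}
  after event 5 (t=33: SET z = 3): {x=-10, y=25, z=3}
  after event 6 (t=36: SET y = 49): {x=-10, y=49, z=3}

Answer: {x=-10, y=49, z=3}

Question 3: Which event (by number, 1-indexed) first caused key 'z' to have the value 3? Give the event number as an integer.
Looking for first event where z becomes 3:
  event 5: z (absent) -> 3  <-- first match

Answer: 5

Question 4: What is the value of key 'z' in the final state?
Track key 'z' through all 6 events:
  event 1 (t=5: DEL x): z unchanged
  event 2 (t=13: SET x = -10): z unchanged
  event 3 (t=22: SET y = 14): z unchanged
  event 4 (t=28: SET y = 25): z unchanged
  event 5 (t=33: SET z = 3): z (absent) -> 3
  event 6 (t=36: SET y = 49): z unchanged
Final: z = 3

Answer: 3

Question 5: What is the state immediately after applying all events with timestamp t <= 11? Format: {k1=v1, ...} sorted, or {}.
Answer: {}

Derivation:
Apply events with t <= 11 (1 events):
  after event 1 (t=5: DEL x): {}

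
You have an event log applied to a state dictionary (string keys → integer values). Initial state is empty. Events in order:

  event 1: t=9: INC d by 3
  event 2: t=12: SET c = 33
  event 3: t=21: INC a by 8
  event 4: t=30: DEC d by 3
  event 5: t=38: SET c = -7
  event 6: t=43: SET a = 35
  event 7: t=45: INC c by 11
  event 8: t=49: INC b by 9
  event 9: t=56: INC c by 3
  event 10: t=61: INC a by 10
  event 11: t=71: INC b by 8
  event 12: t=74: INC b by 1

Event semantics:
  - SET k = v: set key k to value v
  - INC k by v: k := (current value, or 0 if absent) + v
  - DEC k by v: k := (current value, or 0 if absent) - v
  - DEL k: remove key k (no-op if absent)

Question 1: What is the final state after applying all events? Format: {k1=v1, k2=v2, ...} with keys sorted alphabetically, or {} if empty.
  after event 1 (t=9: INC d by 3): {d=3}
  after event 2 (t=12: SET c = 33): {c=33, d=3}
  after event 3 (t=21: INC a by 8): {a=8, c=33, d=3}
  after event 4 (t=30: DEC d by 3): {a=8, c=33, d=0}
  after event 5 (t=38: SET c = -7): {a=8, c=-7, d=0}
  after event 6 (t=43: SET a = 35): {a=35, c=-7, d=0}
  after event 7 (t=45: INC c by 11): {a=35, c=4, d=0}
  after event 8 (t=49: INC b by 9): {a=35, b=9, c=4, d=0}
  after event 9 (t=56: INC c by 3): {a=35, b=9, c=7, d=0}
  after event 10 (t=61: INC a by 10): {a=45, b=9, c=7, d=0}
  after event 11 (t=71: INC b by 8): {a=45, b=17, c=7, d=0}
  after event 12 (t=74: INC b by 1): {a=45, b=18, c=7, d=0}

Answer: {a=45, b=18, c=7, d=0}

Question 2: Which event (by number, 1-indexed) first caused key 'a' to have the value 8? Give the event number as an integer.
Answer: 3

Derivation:
Looking for first event where a becomes 8:
  event 3: a (absent) -> 8  <-- first match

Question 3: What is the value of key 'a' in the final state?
Track key 'a' through all 12 events:
  event 1 (t=9: INC d by 3): a unchanged
  event 2 (t=12: SET c = 33): a unchanged
  event 3 (t=21: INC a by 8): a (absent) -> 8
  event 4 (t=30: DEC d by 3): a unchanged
  event 5 (t=38: SET c = -7): a unchanged
  event 6 (t=43: SET a = 35): a 8 -> 35
  event 7 (t=45: INC c by 11): a unchanged
  event 8 (t=49: INC b by 9): a unchanged
  event 9 (t=56: INC c by 3): a unchanged
  event 10 (t=61: INC a by 10): a 35 -> 45
  event 11 (t=71: INC b by 8): a unchanged
  event 12 (t=74: INC b by 1): a unchanged
Final: a = 45

Answer: 45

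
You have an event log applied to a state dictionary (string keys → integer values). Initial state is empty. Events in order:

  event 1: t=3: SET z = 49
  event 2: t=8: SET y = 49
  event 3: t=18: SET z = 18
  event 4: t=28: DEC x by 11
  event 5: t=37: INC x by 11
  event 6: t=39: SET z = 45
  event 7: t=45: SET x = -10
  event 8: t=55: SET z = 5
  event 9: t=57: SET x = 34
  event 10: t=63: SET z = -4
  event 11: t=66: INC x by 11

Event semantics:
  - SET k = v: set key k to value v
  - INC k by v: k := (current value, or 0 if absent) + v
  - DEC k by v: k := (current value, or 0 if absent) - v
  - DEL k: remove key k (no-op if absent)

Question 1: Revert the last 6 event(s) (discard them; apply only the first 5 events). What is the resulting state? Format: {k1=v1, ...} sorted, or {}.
Keep first 5 events (discard last 6):
  after event 1 (t=3: SET z = 49): {z=49}
  after event 2 (t=8: SET y = 49): {y=49, z=49}
  after event 3 (t=18: SET z = 18): {y=49, z=18}
  after event 4 (t=28: DEC x by 11): {x=-11, y=49, z=18}
  after event 5 (t=37: INC x by 11): {x=0, y=49, z=18}

Answer: {x=0, y=49, z=18}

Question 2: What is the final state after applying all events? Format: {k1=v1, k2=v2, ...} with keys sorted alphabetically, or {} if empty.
  after event 1 (t=3: SET z = 49): {z=49}
  after event 2 (t=8: SET y = 49): {y=49, z=49}
  after event 3 (t=18: SET z = 18): {y=49, z=18}
  after event 4 (t=28: DEC x by 11): {x=-11, y=49, z=18}
  after event 5 (t=37: INC x by 11): {x=0, y=49, z=18}
  after event 6 (t=39: SET z = 45): {x=0, y=49, z=45}
  after event 7 (t=45: SET x = -10): {x=-10, y=49, z=45}
  after event 8 (t=55: SET z = 5): {x=-10, y=49, z=5}
  after event 9 (t=57: SET x = 34): {x=34, y=49, z=5}
  after event 10 (t=63: SET z = -4): {x=34, y=49, z=-4}
  after event 11 (t=66: INC x by 11): {x=45, y=49, z=-4}

Answer: {x=45, y=49, z=-4}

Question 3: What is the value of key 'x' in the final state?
Track key 'x' through all 11 events:
  event 1 (t=3: SET z = 49): x unchanged
  event 2 (t=8: SET y = 49): x unchanged
  event 3 (t=18: SET z = 18): x unchanged
  event 4 (t=28: DEC x by 11): x (absent) -> -11
  event 5 (t=37: INC x by 11): x -11 -> 0
  event 6 (t=39: SET z = 45): x unchanged
  event 7 (t=45: SET x = -10): x 0 -> -10
  event 8 (t=55: SET z = 5): x unchanged
  event 9 (t=57: SET x = 34): x -10 -> 34
  event 10 (t=63: SET z = -4): x unchanged
  event 11 (t=66: INC x by 11): x 34 -> 45
Final: x = 45

Answer: 45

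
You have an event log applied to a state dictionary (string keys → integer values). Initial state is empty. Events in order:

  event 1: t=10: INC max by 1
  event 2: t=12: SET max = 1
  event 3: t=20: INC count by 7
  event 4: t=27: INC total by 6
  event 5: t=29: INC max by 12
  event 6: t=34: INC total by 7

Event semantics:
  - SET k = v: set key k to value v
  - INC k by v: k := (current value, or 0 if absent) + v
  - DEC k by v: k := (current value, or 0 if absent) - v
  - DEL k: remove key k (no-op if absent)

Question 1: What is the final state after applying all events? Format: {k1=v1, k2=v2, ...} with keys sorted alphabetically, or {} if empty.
Answer: {count=7, max=13, total=13}

Derivation:
  after event 1 (t=10: INC max by 1): {max=1}
  after event 2 (t=12: SET max = 1): {max=1}
  after event 3 (t=20: INC count by 7): {count=7, max=1}
  after event 4 (t=27: INC total by 6): {count=7, max=1, total=6}
  after event 5 (t=29: INC max by 12): {count=7, max=13, total=6}
  after event 6 (t=34: INC total by 7): {count=7, max=13, total=13}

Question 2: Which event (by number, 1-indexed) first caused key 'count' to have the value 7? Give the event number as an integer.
Answer: 3

Derivation:
Looking for first event where count becomes 7:
  event 3: count (absent) -> 7  <-- first match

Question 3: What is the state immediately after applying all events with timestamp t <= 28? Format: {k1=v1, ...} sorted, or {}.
Apply events with t <= 28 (4 events):
  after event 1 (t=10: INC max by 1): {max=1}
  after event 2 (t=12: SET max = 1): {max=1}
  after event 3 (t=20: INC count by 7): {count=7, max=1}
  after event 4 (t=27: INC total by 6): {count=7, max=1, total=6}

Answer: {count=7, max=1, total=6}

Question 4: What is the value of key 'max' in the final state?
Track key 'max' through all 6 events:
  event 1 (t=10: INC max by 1): max (absent) -> 1
  event 2 (t=12: SET max = 1): max 1 -> 1
  event 3 (t=20: INC count by 7): max unchanged
  event 4 (t=27: INC total by 6): max unchanged
  event 5 (t=29: INC max by 12): max 1 -> 13
  event 6 (t=34: INC total by 7): max unchanged
Final: max = 13

Answer: 13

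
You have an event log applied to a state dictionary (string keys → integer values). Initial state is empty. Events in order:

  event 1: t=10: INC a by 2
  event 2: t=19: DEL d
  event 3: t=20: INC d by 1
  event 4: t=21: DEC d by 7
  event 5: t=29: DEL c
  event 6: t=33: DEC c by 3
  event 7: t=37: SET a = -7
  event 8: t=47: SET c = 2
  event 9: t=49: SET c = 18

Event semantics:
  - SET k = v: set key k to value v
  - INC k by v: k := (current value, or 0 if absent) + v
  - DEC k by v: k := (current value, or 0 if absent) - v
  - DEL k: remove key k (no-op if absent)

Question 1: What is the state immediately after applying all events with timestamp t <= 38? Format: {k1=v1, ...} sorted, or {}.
Apply events with t <= 38 (7 events):
  after event 1 (t=10: INC a by 2): {a=2}
  after event 2 (t=19: DEL d): {a=2}
  after event 3 (t=20: INC d by 1): {a=2, d=1}
  after event 4 (t=21: DEC d by 7): {a=2, d=-6}
  after event 5 (t=29: DEL c): {a=2, d=-6}
  after event 6 (t=33: DEC c by 3): {a=2, c=-3, d=-6}
  after event 7 (t=37: SET a = -7): {a=-7, c=-3, d=-6}

Answer: {a=-7, c=-3, d=-6}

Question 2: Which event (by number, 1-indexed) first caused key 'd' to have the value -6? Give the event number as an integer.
Looking for first event where d becomes -6:
  event 3: d = 1
  event 4: d 1 -> -6  <-- first match

Answer: 4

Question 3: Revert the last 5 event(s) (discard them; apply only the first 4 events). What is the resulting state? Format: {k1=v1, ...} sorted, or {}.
Keep first 4 events (discard last 5):
  after event 1 (t=10: INC a by 2): {a=2}
  after event 2 (t=19: DEL d): {a=2}
  after event 3 (t=20: INC d by 1): {a=2, d=1}
  after event 4 (t=21: DEC d by 7): {a=2, d=-6}

Answer: {a=2, d=-6}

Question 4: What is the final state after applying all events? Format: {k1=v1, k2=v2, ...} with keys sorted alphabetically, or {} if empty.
  after event 1 (t=10: INC a by 2): {a=2}
  after event 2 (t=19: DEL d): {a=2}
  after event 3 (t=20: INC d by 1): {a=2, d=1}
  after event 4 (t=21: DEC d by 7): {a=2, d=-6}
  after event 5 (t=29: DEL c): {a=2, d=-6}
  after event 6 (t=33: DEC c by 3): {a=2, c=-3, d=-6}
  after event 7 (t=37: SET a = -7): {a=-7, c=-3, d=-6}
  after event 8 (t=47: SET c = 2): {a=-7, c=2, d=-6}
  after event 9 (t=49: SET c = 18): {a=-7, c=18, d=-6}

Answer: {a=-7, c=18, d=-6}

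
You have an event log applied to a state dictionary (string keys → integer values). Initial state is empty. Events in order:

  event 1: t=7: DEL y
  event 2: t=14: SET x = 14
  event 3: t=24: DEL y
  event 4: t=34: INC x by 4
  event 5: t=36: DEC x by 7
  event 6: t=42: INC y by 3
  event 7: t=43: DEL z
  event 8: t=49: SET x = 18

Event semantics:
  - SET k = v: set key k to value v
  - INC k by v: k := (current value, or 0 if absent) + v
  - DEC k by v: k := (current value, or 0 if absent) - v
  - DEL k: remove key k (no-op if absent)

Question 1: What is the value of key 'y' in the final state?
Track key 'y' through all 8 events:
  event 1 (t=7: DEL y): y (absent) -> (absent)
  event 2 (t=14: SET x = 14): y unchanged
  event 3 (t=24: DEL y): y (absent) -> (absent)
  event 4 (t=34: INC x by 4): y unchanged
  event 5 (t=36: DEC x by 7): y unchanged
  event 6 (t=42: INC y by 3): y (absent) -> 3
  event 7 (t=43: DEL z): y unchanged
  event 8 (t=49: SET x = 18): y unchanged
Final: y = 3

Answer: 3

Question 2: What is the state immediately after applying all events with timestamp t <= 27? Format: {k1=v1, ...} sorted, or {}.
Answer: {x=14}

Derivation:
Apply events with t <= 27 (3 events):
  after event 1 (t=7: DEL y): {}
  after event 2 (t=14: SET x = 14): {x=14}
  after event 3 (t=24: DEL y): {x=14}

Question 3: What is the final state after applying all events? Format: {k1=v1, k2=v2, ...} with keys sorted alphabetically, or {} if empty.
Answer: {x=18, y=3}

Derivation:
  after event 1 (t=7: DEL y): {}
  after event 2 (t=14: SET x = 14): {x=14}
  after event 3 (t=24: DEL y): {x=14}
  after event 4 (t=34: INC x by 4): {x=18}
  after event 5 (t=36: DEC x by 7): {x=11}
  after event 6 (t=42: INC y by 3): {x=11, y=3}
  after event 7 (t=43: DEL z): {x=11, y=3}
  after event 8 (t=49: SET x = 18): {x=18, y=3}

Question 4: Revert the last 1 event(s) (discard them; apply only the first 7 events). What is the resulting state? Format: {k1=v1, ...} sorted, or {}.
Keep first 7 events (discard last 1):
  after event 1 (t=7: DEL y): {}
  after event 2 (t=14: SET x = 14): {x=14}
  after event 3 (t=24: DEL y): {x=14}
  after event 4 (t=34: INC x by 4): {x=18}
  after event 5 (t=36: DEC x by 7): {x=11}
  after event 6 (t=42: INC y by 3): {x=11, y=3}
  after event 7 (t=43: DEL z): {x=11, y=3}

Answer: {x=11, y=3}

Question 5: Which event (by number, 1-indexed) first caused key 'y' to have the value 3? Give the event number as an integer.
Answer: 6

Derivation:
Looking for first event where y becomes 3:
  event 6: y (absent) -> 3  <-- first match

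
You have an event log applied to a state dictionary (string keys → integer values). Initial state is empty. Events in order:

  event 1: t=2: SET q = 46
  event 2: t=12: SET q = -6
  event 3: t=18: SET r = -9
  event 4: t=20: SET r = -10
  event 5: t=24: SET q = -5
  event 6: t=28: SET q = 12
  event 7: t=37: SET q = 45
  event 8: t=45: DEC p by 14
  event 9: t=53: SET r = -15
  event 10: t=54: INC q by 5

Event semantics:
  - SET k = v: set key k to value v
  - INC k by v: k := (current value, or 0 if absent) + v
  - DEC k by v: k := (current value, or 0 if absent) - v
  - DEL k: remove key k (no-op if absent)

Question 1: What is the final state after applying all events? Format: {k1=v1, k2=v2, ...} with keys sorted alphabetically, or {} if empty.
  after event 1 (t=2: SET q = 46): {q=46}
  after event 2 (t=12: SET q = -6): {q=-6}
  after event 3 (t=18: SET r = -9): {q=-6, r=-9}
  after event 4 (t=20: SET r = -10): {q=-6, r=-10}
  after event 5 (t=24: SET q = -5): {q=-5, r=-10}
  after event 6 (t=28: SET q = 12): {q=12, r=-10}
  after event 7 (t=37: SET q = 45): {q=45, r=-10}
  after event 8 (t=45: DEC p by 14): {p=-14, q=45, r=-10}
  after event 9 (t=53: SET r = -15): {p=-14, q=45, r=-15}
  after event 10 (t=54: INC q by 5): {p=-14, q=50, r=-15}

Answer: {p=-14, q=50, r=-15}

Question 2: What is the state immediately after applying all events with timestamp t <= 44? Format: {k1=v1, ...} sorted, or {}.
Answer: {q=45, r=-10}

Derivation:
Apply events with t <= 44 (7 events):
  after event 1 (t=2: SET q = 46): {q=46}
  after event 2 (t=12: SET q = -6): {q=-6}
  after event 3 (t=18: SET r = -9): {q=-6, r=-9}
  after event 4 (t=20: SET r = -10): {q=-6, r=-10}
  after event 5 (t=24: SET q = -5): {q=-5, r=-10}
  after event 6 (t=28: SET q = 12): {q=12, r=-10}
  after event 7 (t=37: SET q = 45): {q=45, r=-10}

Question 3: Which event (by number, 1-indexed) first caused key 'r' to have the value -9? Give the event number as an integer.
Looking for first event where r becomes -9:
  event 3: r (absent) -> -9  <-- first match

Answer: 3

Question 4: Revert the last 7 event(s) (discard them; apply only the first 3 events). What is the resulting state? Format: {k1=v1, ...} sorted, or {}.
Answer: {q=-6, r=-9}

Derivation:
Keep first 3 events (discard last 7):
  after event 1 (t=2: SET q = 46): {q=46}
  after event 2 (t=12: SET q = -6): {q=-6}
  after event 3 (t=18: SET r = -9): {q=-6, r=-9}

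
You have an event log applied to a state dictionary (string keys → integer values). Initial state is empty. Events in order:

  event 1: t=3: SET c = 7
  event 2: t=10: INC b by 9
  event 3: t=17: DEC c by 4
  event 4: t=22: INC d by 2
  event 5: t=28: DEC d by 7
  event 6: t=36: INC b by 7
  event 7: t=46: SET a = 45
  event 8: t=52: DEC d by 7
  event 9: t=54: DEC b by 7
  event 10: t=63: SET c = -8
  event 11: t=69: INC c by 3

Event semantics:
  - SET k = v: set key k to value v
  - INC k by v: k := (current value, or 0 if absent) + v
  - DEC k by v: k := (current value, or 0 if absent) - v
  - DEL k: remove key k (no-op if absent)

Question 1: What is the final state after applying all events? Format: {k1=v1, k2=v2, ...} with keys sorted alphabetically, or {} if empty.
  after event 1 (t=3: SET c = 7): {c=7}
  after event 2 (t=10: INC b by 9): {b=9, c=7}
  after event 3 (t=17: DEC c by 4): {b=9, c=3}
  after event 4 (t=22: INC d by 2): {b=9, c=3, d=2}
  after event 5 (t=28: DEC d by 7): {b=9, c=3, d=-5}
  after event 6 (t=36: INC b by 7): {b=16, c=3, d=-5}
  after event 7 (t=46: SET a = 45): {a=45, b=16, c=3, d=-5}
  after event 8 (t=52: DEC d by 7): {a=45, b=16, c=3, d=-12}
  after event 9 (t=54: DEC b by 7): {a=45, b=9, c=3, d=-12}
  after event 10 (t=63: SET c = -8): {a=45, b=9, c=-8, d=-12}
  after event 11 (t=69: INC c by 3): {a=45, b=9, c=-5, d=-12}

Answer: {a=45, b=9, c=-5, d=-12}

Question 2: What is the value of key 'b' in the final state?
Answer: 9

Derivation:
Track key 'b' through all 11 events:
  event 1 (t=3: SET c = 7): b unchanged
  event 2 (t=10: INC b by 9): b (absent) -> 9
  event 3 (t=17: DEC c by 4): b unchanged
  event 4 (t=22: INC d by 2): b unchanged
  event 5 (t=28: DEC d by 7): b unchanged
  event 6 (t=36: INC b by 7): b 9 -> 16
  event 7 (t=46: SET a = 45): b unchanged
  event 8 (t=52: DEC d by 7): b unchanged
  event 9 (t=54: DEC b by 7): b 16 -> 9
  event 10 (t=63: SET c = -8): b unchanged
  event 11 (t=69: INC c by 3): b unchanged
Final: b = 9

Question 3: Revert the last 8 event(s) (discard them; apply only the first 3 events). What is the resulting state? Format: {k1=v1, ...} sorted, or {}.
Keep first 3 events (discard last 8):
  after event 1 (t=3: SET c = 7): {c=7}
  after event 2 (t=10: INC b by 9): {b=9, c=7}
  after event 3 (t=17: DEC c by 4): {b=9, c=3}

Answer: {b=9, c=3}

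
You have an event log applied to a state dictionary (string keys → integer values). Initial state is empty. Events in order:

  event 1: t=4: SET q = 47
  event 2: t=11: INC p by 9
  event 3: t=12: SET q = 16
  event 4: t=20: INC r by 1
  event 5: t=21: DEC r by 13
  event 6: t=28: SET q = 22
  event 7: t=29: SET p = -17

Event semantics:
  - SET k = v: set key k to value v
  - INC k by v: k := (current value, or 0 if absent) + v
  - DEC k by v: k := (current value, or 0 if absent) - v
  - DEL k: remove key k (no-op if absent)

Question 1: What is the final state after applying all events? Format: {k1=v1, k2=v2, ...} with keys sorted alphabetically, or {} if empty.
Answer: {p=-17, q=22, r=-12}

Derivation:
  after event 1 (t=4: SET q = 47): {q=47}
  after event 2 (t=11: INC p by 9): {p=9, q=47}
  after event 3 (t=12: SET q = 16): {p=9, q=16}
  after event 4 (t=20: INC r by 1): {p=9, q=16, r=1}
  after event 5 (t=21: DEC r by 13): {p=9, q=16, r=-12}
  after event 6 (t=28: SET q = 22): {p=9, q=22, r=-12}
  after event 7 (t=29: SET p = -17): {p=-17, q=22, r=-12}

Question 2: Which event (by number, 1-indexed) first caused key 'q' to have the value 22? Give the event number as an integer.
Looking for first event where q becomes 22:
  event 1: q = 47
  event 2: q = 47
  event 3: q = 16
  event 4: q = 16
  event 5: q = 16
  event 6: q 16 -> 22  <-- first match

Answer: 6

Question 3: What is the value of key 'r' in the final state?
Track key 'r' through all 7 events:
  event 1 (t=4: SET q = 47): r unchanged
  event 2 (t=11: INC p by 9): r unchanged
  event 3 (t=12: SET q = 16): r unchanged
  event 4 (t=20: INC r by 1): r (absent) -> 1
  event 5 (t=21: DEC r by 13): r 1 -> -12
  event 6 (t=28: SET q = 22): r unchanged
  event 7 (t=29: SET p = -17): r unchanged
Final: r = -12

Answer: -12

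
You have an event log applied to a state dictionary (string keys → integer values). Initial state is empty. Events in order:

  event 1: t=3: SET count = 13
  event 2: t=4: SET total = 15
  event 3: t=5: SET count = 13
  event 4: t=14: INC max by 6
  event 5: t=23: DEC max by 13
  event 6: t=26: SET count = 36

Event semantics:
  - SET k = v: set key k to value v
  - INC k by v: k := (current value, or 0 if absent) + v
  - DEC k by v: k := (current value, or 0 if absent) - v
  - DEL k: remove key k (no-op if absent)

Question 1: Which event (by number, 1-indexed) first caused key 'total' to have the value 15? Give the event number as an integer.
Looking for first event where total becomes 15:
  event 2: total (absent) -> 15  <-- first match

Answer: 2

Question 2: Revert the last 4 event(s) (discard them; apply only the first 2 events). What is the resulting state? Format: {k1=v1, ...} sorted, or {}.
Answer: {count=13, total=15}

Derivation:
Keep first 2 events (discard last 4):
  after event 1 (t=3: SET count = 13): {count=13}
  after event 2 (t=4: SET total = 15): {count=13, total=15}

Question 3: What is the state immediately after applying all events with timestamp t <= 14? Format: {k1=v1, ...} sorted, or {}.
Apply events with t <= 14 (4 events):
  after event 1 (t=3: SET count = 13): {count=13}
  after event 2 (t=4: SET total = 15): {count=13, total=15}
  after event 3 (t=5: SET count = 13): {count=13, total=15}
  after event 4 (t=14: INC max by 6): {count=13, max=6, total=15}

Answer: {count=13, max=6, total=15}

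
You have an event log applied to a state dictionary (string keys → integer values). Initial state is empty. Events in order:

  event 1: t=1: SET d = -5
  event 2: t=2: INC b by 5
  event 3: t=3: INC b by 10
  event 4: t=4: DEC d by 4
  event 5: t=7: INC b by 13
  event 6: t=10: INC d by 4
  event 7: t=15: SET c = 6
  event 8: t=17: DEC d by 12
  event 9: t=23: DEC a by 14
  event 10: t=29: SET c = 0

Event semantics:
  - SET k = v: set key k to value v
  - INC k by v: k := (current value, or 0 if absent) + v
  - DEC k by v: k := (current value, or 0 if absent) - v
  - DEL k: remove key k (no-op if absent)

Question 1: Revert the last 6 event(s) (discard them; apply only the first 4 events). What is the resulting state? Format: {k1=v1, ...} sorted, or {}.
Answer: {b=15, d=-9}

Derivation:
Keep first 4 events (discard last 6):
  after event 1 (t=1: SET d = -5): {d=-5}
  after event 2 (t=2: INC b by 5): {b=5, d=-5}
  after event 3 (t=3: INC b by 10): {b=15, d=-5}
  after event 4 (t=4: DEC d by 4): {b=15, d=-9}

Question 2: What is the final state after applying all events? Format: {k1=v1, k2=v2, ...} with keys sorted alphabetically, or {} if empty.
  after event 1 (t=1: SET d = -5): {d=-5}
  after event 2 (t=2: INC b by 5): {b=5, d=-5}
  after event 3 (t=3: INC b by 10): {b=15, d=-5}
  after event 4 (t=4: DEC d by 4): {b=15, d=-9}
  after event 5 (t=7: INC b by 13): {b=28, d=-9}
  after event 6 (t=10: INC d by 4): {b=28, d=-5}
  after event 7 (t=15: SET c = 6): {b=28, c=6, d=-5}
  after event 8 (t=17: DEC d by 12): {b=28, c=6, d=-17}
  after event 9 (t=23: DEC a by 14): {a=-14, b=28, c=6, d=-17}
  after event 10 (t=29: SET c = 0): {a=-14, b=28, c=0, d=-17}

Answer: {a=-14, b=28, c=0, d=-17}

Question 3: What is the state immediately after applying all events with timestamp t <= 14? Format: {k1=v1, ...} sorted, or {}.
Apply events with t <= 14 (6 events):
  after event 1 (t=1: SET d = -5): {d=-5}
  after event 2 (t=2: INC b by 5): {b=5, d=-5}
  after event 3 (t=3: INC b by 10): {b=15, d=-5}
  after event 4 (t=4: DEC d by 4): {b=15, d=-9}
  after event 5 (t=7: INC b by 13): {b=28, d=-9}
  after event 6 (t=10: INC d by 4): {b=28, d=-5}

Answer: {b=28, d=-5}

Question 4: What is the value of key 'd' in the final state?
Answer: -17

Derivation:
Track key 'd' through all 10 events:
  event 1 (t=1: SET d = -5): d (absent) -> -5
  event 2 (t=2: INC b by 5): d unchanged
  event 3 (t=3: INC b by 10): d unchanged
  event 4 (t=4: DEC d by 4): d -5 -> -9
  event 5 (t=7: INC b by 13): d unchanged
  event 6 (t=10: INC d by 4): d -9 -> -5
  event 7 (t=15: SET c = 6): d unchanged
  event 8 (t=17: DEC d by 12): d -5 -> -17
  event 9 (t=23: DEC a by 14): d unchanged
  event 10 (t=29: SET c = 0): d unchanged
Final: d = -17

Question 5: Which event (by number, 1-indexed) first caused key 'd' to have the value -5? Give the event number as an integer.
Answer: 1

Derivation:
Looking for first event where d becomes -5:
  event 1: d (absent) -> -5  <-- first match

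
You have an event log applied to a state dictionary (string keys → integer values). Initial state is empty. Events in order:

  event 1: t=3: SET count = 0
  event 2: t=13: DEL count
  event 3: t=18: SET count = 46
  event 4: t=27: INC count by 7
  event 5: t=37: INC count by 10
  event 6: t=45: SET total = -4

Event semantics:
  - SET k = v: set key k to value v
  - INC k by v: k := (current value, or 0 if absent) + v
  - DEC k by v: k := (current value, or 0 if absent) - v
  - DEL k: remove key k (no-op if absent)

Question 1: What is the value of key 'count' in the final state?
Track key 'count' through all 6 events:
  event 1 (t=3: SET count = 0): count (absent) -> 0
  event 2 (t=13: DEL count): count 0 -> (absent)
  event 3 (t=18: SET count = 46): count (absent) -> 46
  event 4 (t=27: INC count by 7): count 46 -> 53
  event 5 (t=37: INC count by 10): count 53 -> 63
  event 6 (t=45: SET total = -4): count unchanged
Final: count = 63

Answer: 63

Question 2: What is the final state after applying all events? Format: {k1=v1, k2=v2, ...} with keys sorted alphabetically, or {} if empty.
Answer: {count=63, total=-4}

Derivation:
  after event 1 (t=3: SET count = 0): {count=0}
  after event 2 (t=13: DEL count): {}
  after event 3 (t=18: SET count = 46): {count=46}
  after event 4 (t=27: INC count by 7): {count=53}
  after event 5 (t=37: INC count by 10): {count=63}
  after event 6 (t=45: SET total = -4): {count=63, total=-4}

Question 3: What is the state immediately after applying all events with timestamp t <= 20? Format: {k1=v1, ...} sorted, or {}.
Answer: {count=46}

Derivation:
Apply events with t <= 20 (3 events):
  after event 1 (t=3: SET count = 0): {count=0}
  after event 2 (t=13: DEL count): {}
  after event 3 (t=18: SET count = 46): {count=46}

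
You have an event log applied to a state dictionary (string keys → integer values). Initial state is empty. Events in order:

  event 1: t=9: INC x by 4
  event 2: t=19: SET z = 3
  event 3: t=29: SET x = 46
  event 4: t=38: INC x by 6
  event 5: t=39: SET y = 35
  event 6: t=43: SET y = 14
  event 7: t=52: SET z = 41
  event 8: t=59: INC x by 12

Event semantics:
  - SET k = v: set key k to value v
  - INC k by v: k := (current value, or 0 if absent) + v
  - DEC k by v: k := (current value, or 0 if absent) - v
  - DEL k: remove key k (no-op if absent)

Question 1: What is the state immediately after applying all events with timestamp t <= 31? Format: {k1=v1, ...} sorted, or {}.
Answer: {x=46, z=3}

Derivation:
Apply events with t <= 31 (3 events):
  after event 1 (t=9: INC x by 4): {x=4}
  after event 2 (t=19: SET z = 3): {x=4, z=3}
  after event 3 (t=29: SET x = 46): {x=46, z=3}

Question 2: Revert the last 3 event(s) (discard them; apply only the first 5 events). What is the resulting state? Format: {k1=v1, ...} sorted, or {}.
Keep first 5 events (discard last 3):
  after event 1 (t=9: INC x by 4): {x=4}
  after event 2 (t=19: SET z = 3): {x=4, z=3}
  after event 3 (t=29: SET x = 46): {x=46, z=3}
  after event 4 (t=38: INC x by 6): {x=52, z=3}
  after event 5 (t=39: SET y = 35): {x=52, y=35, z=3}

Answer: {x=52, y=35, z=3}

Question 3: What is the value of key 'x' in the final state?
Track key 'x' through all 8 events:
  event 1 (t=9: INC x by 4): x (absent) -> 4
  event 2 (t=19: SET z = 3): x unchanged
  event 3 (t=29: SET x = 46): x 4 -> 46
  event 4 (t=38: INC x by 6): x 46 -> 52
  event 5 (t=39: SET y = 35): x unchanged
  event 6 (t=43: SET y = 14): x unchanged
  event 7 (t=52: SET z = 41): x unchanged
  event 8 (t=59: INC x by 12): x 52 -> 64
Final: x = 64

Answer: 64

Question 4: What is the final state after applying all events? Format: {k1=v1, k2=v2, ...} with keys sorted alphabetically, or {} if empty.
  after event 1 (t=9: INC x by 4): {x=4}
  after event 2 (t=19: SET z = 3): {x=4, z=3}
  after event 3 (t=29: SET x = 46): {x=46, z=3}
  after event 4 (t=38: INC x by 6): {x=52, z=3}
  after event 5 (t=39: SET y = 35): {x=52, y=35, z=3}
  after event 6 (t=43: SET y = 14): {x=52, y=14, z=3}
  after event 7 (t=52: SET z = 41): {x=52, y=14, z=41}
  after event 8 (t=59: INC x by 12): {x=64, y=14, z=41}

Answer: {x=64, y=14, z=41}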